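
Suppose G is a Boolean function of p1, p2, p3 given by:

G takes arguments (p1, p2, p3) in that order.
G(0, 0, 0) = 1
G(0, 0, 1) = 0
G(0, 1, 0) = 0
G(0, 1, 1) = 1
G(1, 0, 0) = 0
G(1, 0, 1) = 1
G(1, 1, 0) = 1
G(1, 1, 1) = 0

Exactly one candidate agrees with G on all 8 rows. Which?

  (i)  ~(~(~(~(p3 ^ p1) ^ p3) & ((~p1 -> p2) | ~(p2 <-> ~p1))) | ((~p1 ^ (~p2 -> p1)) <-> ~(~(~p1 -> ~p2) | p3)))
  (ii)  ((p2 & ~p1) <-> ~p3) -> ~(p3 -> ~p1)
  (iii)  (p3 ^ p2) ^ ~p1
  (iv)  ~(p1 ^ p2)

iii

(i) fails at (0,0,0): the formula yields 0, G is 1.
(ii) fails at (1,0,0): the formula yields 1, G is 0.
(iv) fails at (0,0,1): the formula yields 1, G is 0.
That leaves (iii). Evaluating it on every row reproduces the table of G exactly.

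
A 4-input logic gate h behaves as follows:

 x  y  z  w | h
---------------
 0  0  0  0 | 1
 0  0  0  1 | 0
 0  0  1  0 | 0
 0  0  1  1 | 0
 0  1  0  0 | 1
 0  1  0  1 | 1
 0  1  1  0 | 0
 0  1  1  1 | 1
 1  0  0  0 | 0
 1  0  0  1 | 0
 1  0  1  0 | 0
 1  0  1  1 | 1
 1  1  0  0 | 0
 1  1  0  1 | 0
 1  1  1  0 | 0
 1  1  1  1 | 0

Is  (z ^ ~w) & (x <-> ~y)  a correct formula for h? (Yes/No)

Evaluate (z ^ ~w) & (x <-> ~y) on each row and compare to h:
  x=0, y=0, z=0, w=0: formula gives 0, but h = 1 ✗
A single disagreement suffices: at (0,0,0,0) they differ, so the formula does not compute h.

No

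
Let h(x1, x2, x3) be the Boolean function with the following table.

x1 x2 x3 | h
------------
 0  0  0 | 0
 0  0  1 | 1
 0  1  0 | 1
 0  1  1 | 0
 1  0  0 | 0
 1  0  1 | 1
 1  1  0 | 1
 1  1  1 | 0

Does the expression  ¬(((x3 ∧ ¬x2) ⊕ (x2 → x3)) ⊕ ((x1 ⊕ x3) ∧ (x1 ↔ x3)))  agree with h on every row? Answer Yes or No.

Test each input against both h and the formula:
  x1=0, x2=0, x3=0: formula gives 0, h = 0 ✓
  x1=0, x2=0, x3=1: formula gives 1, h = 1 ✓
  x1=0, x2=1, x3=0: formula gives 1, h = 1 ✓
  x1=0, x2=1, x3=1: formula gives 0, h = 0 ✓
  x1=1, x2=0, x3=0: formula gives 0, h = 0 ✓
  …and likewise for the remaining 3 rows.
All 8 rows match — the expression computes h exactly.

Yes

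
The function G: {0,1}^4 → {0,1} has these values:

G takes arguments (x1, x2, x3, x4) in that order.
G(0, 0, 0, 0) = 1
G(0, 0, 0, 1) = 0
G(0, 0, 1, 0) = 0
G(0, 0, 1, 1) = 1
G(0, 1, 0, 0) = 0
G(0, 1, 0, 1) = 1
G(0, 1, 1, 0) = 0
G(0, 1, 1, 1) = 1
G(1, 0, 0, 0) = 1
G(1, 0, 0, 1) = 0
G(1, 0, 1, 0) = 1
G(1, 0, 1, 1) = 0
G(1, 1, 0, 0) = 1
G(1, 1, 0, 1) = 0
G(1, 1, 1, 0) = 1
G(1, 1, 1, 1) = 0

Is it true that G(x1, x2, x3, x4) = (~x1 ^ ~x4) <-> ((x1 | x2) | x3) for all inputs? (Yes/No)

Evaluate (~x1 ^ ~x4) <-> ((x1 | x2) | x3) on each row and compare to G:
  x1=0, x2=0, x3=0, x4=0: formula gives 1, G = 1 ✓
  x1=0, x2=0, x3=0, x4=1: formula gives 0, G = 0 ✓
  x1=0, x2=0, x3=1, x4=0: formula gives 0, G = 0 ✓
  x1=0, x2=0, x3=1, x4=1: formula gives 1, G = 1 ✓
  … (the remaining 12 rows also agree.)
Every row agrees, so the formula is equivalent.

Yes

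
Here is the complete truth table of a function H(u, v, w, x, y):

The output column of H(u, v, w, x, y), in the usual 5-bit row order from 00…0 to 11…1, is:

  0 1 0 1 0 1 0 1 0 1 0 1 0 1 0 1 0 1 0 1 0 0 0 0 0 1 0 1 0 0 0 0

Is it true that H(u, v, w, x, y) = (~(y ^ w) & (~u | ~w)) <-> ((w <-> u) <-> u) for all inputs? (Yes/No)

Yes

Check the formula against H row by row:
  u=0, v=0, w=0, x=0, y=0: formula gives 0, H = 0 ✓
  u=0, v=0, w=0, x=0, y=1: formula gives 1, H = 1 ✓
  u=0, v=0, w=0, x=1, y=0: formula gives 0, H = 0 ✓
  u=0, v=0, w=0, x=1, y=1: formula gives 1, H = 1 ✓
  … (the remaining 28 rows also agree.)
Every row agrees, so the formula is equivalent.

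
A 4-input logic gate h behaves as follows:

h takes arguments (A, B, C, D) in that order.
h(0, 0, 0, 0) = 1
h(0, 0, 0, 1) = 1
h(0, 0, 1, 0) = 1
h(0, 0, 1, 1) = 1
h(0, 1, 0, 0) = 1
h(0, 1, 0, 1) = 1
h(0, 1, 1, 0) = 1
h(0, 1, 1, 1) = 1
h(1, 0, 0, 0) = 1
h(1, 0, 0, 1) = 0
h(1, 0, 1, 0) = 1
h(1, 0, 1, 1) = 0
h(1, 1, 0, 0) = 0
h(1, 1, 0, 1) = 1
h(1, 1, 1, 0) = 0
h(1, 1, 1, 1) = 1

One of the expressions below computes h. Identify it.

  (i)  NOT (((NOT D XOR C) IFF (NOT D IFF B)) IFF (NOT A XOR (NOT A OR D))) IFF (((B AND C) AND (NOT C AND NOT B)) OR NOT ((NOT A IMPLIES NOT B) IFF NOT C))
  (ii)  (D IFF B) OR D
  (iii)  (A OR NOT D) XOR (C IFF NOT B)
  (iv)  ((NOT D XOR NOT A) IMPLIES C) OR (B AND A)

(ii) disagrees with h on (0,1,0,0) (formula → 0, table → 1); rule it out.
(iii) disagrees with h on (0,0,0,1) (formula → 0, table → 1); rule it out.
(iv) disagrees with h on (0,0,0,1) (formula → 0, table → 1); rule it out.
Only (i) survives; checking it on all 16 rows confirms it matches h.

i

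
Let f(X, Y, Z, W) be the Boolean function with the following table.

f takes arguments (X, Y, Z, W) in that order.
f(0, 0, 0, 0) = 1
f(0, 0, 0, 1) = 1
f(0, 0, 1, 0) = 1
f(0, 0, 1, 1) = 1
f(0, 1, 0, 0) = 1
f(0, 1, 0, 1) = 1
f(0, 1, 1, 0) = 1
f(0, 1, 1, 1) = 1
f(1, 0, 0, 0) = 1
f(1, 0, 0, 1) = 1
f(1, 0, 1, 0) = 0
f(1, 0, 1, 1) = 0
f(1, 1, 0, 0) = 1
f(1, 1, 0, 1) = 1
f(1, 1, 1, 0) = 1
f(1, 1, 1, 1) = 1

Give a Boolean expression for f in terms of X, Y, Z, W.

f(X, Y, Z, W) = ((((X · Y') · Z) · W') + (((X · Y') · Z) · W))'

There are just 2 zero rows: (1,0,1,0), (1,0,1,1). Their minterms are X·¬Y·Z·¬W, X·¬Y·Z·W; the OR of those covers precisely the 0-outputs, and negating it yields f.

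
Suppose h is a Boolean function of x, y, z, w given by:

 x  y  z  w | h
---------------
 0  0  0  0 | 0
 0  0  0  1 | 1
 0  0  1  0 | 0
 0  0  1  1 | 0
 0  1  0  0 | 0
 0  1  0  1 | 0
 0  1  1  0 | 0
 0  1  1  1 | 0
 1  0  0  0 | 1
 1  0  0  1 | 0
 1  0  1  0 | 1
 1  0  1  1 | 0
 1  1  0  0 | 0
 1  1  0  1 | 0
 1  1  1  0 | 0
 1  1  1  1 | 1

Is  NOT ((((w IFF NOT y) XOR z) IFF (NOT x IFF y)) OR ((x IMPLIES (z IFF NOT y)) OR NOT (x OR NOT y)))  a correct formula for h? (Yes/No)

Evaluate NOT ((((w IFF NOT y) XOR z) IFF (NOT x IFF y)) OR ((x IMPLIES (z IFF NOT y)) OR NOT (x OR NOT y))) on each row and compare to h:
  x=0, y=0, z=0, w=0: formula gives 0, h = 0 ✓
  x=0, y=0, z=0, w=1: formula gives 0, but h = 1 ✗
A single disagreement suffices: at (0,0,0,1) they differ, so the formula does not compute h.

No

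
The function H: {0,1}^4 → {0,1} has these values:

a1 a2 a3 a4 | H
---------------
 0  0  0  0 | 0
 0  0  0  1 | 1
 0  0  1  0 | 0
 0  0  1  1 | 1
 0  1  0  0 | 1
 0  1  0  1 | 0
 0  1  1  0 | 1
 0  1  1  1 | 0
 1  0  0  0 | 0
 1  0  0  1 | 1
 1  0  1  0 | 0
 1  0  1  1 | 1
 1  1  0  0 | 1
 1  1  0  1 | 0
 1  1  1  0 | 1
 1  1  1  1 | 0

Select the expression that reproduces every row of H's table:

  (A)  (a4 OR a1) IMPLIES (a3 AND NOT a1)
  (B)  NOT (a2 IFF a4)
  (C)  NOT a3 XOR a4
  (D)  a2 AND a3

B

(A) fails at (0,0,0,0): the formula yields 1, H is 0.
(C) fails at (0,0,0,0): the formula yields 1, H is 0.
(D) fails at (0,0,0,1): the formula yields 0, H is 1.
(B) is the remaining candidate, and it agrees with H on all 16 inputs.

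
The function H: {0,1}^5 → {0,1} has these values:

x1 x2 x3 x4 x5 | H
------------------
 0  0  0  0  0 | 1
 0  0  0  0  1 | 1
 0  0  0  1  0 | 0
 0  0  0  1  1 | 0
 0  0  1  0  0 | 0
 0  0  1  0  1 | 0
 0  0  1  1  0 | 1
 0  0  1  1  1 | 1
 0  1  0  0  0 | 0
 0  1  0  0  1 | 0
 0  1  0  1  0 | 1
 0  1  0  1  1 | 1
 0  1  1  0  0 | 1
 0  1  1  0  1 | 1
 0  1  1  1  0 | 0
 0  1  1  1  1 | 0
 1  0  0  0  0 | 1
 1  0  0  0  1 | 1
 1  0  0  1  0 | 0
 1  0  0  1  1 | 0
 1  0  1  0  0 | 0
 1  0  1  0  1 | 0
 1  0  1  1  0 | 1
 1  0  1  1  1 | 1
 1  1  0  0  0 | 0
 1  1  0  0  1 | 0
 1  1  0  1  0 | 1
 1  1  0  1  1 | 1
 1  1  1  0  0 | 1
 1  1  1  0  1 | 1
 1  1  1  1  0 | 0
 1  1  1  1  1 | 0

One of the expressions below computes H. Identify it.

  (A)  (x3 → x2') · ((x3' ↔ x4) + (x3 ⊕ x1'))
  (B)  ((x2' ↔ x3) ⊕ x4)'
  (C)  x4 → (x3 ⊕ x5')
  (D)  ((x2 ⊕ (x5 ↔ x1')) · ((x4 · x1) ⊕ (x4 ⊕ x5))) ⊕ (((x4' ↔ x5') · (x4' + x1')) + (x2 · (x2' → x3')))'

(A): at (0,0,0,1,0) it gives 1, but H = 0 — eliminated.
(C): at (0,0,0,1,0) it gives 1, but H = 0 — eliminated.
(D): at (0,0,0,0,0) it gives 0, but H = 1 — eliminated.
Only (B) survives; checking it on all 32 rows confirms it matches H.

B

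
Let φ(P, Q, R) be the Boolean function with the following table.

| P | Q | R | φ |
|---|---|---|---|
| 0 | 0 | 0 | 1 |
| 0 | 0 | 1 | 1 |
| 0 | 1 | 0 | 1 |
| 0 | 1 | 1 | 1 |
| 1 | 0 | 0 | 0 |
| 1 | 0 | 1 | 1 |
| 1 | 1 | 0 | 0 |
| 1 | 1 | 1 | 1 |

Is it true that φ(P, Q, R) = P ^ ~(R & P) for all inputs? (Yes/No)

Check the formula against φ row by row:
  P=0, Q=0, R=0: formula gives 1, φ = 1 ✓
  P=0, Q=0, R=1: formula gives 1, φ = 1 ✓
  P=0, Q=1, R=0: formula gives 1, φ = 1 ✓
  P=0, Q=1, R=1: formula gives 1, φ = 1 ✓
  P=1, Q=0, R=0: formula gives 0, φ = 0 ✓
  …and likewise for the remaining 3 rows.
Every row agrees, so the formula is equivalent.

Yes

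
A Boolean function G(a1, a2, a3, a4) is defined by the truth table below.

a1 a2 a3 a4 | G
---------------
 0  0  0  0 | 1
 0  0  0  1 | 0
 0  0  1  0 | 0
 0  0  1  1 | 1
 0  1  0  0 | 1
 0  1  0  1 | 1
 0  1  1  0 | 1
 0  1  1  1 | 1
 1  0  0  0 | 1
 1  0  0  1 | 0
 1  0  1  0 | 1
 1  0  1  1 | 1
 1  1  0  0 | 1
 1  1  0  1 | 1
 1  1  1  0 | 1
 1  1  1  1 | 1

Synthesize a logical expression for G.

G(a1, a2, a3, a4) = not (((((not a1 and not a2) and not a3) and a4) or (((not a1 and not a2) and a3) and not a4)) or (((a1 and not a2) and not a3) and a4))

The 0-rows are (0,0,0,1), (0,0,1,0), (1,0,0,1). Take each as a conjunction (¬a1·¬a2·¬a3·a4, ¬a1·¬a2·a3·¬a4, a1·¬a2·¬a3·a4), form their disjunction, and complement — that gives a formula that is 1 everywhere G is.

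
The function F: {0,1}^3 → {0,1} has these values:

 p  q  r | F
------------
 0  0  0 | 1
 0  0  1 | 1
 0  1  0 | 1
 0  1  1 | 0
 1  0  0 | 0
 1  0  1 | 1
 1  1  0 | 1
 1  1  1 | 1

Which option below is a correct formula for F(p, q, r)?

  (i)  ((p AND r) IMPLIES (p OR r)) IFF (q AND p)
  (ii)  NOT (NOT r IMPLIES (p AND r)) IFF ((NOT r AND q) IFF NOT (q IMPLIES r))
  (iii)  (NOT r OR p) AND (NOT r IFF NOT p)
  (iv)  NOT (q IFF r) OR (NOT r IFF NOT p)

iv

(i): at (0,0,0) it gives 0, but F = 1 — eliminated.
(ii): at (0,0,1) it gives 0, but F = 1 — eliminated.
(iii): at (0,0,1) it gives 0, but F = 1 — eliminated.
That leaves (iv). Evaluating it on every row reproduces the table of F exactly.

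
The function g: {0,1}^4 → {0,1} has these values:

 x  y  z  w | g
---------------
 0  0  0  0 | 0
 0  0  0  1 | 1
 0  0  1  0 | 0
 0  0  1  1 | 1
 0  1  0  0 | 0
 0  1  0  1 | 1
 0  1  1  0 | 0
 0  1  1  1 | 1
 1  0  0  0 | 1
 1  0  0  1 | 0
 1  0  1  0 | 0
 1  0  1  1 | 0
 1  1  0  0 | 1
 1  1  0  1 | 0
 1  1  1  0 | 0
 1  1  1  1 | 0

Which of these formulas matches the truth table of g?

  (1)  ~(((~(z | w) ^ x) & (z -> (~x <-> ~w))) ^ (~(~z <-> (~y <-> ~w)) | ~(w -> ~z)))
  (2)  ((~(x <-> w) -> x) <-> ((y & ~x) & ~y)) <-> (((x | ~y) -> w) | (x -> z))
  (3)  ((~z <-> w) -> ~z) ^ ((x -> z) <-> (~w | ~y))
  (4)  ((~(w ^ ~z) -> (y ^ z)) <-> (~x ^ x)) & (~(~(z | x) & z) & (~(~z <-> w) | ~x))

(1) disagrees with g on (0,0,0,1) (formula → 0, table → 1); rule it out.
(3) disagrees with g on (0,0,0,1) (formula → 0, table → 1); rule it out.
(4) disagrees with g on (0,0,0,0) (formula → 1, table → 0); rule it out.
That leaves (2). Evaluating it on every row reproduces the table of g exactly.

2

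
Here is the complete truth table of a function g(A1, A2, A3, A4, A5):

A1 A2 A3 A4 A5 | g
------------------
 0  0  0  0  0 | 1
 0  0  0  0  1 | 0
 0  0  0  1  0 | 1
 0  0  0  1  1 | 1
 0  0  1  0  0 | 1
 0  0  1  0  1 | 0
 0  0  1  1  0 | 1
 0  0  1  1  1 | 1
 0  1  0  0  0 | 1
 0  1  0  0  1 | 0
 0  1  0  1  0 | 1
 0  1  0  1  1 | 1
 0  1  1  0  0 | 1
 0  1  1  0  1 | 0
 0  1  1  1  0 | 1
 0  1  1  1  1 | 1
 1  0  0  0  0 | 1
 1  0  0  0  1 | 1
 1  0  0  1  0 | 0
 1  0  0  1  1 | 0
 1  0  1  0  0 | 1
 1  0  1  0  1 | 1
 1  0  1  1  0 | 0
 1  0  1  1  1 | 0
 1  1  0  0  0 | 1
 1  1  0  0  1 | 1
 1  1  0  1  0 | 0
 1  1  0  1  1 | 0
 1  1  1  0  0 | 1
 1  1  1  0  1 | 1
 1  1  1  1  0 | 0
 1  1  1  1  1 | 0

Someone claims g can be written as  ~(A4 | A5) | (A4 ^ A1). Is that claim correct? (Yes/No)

Check the formula against g row by row:
  A1=0, A2=0, A3=0, A4=0, A5=0: formula gives 1, g = 1 ✓
  A1=0, A2=0, A3=0, A4=0, A5=1: formula gives 0, g = 0 ✓
  A1=0, A2=0, A3=0, A4=1, A5=0: formula gives 1, g = 1 ✓
  A1=0, A2=0, A3=0, A4=1, A5=1: formula gives 1, g = 1 ✓
  … (the remaining 28 rows also agree.)
All 32 rows match — the expression computes g exactly.

Yes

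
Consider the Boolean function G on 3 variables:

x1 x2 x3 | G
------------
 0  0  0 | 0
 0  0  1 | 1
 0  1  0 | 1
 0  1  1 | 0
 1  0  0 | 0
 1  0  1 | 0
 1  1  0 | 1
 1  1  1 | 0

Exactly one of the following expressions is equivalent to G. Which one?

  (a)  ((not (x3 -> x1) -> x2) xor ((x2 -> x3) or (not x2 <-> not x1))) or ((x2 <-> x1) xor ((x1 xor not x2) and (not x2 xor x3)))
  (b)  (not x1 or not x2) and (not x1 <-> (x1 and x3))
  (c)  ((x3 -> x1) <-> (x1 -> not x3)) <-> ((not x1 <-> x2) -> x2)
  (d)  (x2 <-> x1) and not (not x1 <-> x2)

a

(b): at (0,0,1) it gives 0, but G = 1 — eliminated.
(c): at (0,0,0) it gives 1, but G = 0 — eliminated.
(d): at (0,0,0) it gives 1, but G = 0 — eliminated.
(a) is the remaining candidate, and it agrees with G on all 8 inputs.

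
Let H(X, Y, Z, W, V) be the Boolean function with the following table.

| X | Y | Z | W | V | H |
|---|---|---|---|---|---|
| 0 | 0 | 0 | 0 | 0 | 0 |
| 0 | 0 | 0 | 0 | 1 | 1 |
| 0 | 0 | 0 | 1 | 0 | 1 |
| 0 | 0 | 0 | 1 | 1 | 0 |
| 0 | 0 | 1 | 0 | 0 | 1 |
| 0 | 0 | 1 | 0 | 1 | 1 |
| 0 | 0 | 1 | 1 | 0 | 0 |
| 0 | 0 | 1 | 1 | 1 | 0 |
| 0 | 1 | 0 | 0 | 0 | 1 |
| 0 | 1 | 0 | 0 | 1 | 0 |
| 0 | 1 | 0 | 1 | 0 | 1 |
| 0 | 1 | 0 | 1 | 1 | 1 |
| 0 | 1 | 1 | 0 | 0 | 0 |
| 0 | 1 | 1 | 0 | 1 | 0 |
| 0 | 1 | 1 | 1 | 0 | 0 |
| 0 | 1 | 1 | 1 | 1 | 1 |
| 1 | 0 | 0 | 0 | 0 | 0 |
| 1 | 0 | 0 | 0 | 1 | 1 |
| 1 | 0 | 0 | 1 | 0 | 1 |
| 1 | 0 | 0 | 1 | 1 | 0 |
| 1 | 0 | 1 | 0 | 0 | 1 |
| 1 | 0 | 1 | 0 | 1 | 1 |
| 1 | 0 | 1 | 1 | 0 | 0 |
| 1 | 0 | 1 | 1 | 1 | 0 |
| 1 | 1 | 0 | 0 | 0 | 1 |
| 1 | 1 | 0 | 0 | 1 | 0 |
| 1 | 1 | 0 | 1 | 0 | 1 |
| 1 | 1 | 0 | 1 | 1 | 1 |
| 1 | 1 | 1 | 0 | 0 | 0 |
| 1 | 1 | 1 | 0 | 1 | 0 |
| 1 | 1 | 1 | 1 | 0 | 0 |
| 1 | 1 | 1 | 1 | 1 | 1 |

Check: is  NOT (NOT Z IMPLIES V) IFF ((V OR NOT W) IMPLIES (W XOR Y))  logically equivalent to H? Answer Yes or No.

Test each input against both H and the formula:
  X=0, Y=0, Z=0, W=0, V=0: formula gives 0, H = 0 ✓
  X=0, Y=0, Z=0, W=0, V=1: formula gives 1, H = 1 ✓
  X=0, Y=0, Z=0, W=1, V=0: formula gives 1, H = 1 ✓
  X=0, Y=0, Z=0, W=1, V=1: formula gives 0, H = 0 ✓
  …and likewise for the remaining 28 rows.
Every row agrees, so the formula is equivalent.

Yes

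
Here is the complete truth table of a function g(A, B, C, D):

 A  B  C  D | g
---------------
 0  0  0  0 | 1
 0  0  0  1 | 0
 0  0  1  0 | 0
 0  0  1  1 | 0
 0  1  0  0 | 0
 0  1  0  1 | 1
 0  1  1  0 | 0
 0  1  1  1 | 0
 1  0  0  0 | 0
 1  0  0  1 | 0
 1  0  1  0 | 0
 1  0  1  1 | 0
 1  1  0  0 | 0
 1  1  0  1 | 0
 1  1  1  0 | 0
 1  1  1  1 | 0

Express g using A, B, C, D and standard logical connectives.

Collect the rows where g=1 — (0,0,0,0), (0,1,0,1) — and write one minterm per row: ¬A·¬B·¬C·¬D, ¬A·B·¬C·D. Their union (logical OR) reproduces the table exactly.

g(A, B, C, D) = (((A' · B') · C') · D') + (((A' · B) · C') · D)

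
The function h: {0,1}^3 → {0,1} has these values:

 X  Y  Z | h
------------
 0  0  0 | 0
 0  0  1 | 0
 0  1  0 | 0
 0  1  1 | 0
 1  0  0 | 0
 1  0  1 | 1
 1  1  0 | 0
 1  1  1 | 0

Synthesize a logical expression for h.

h(X, Y, Z) = (X AND NOT Y) AND Z

Only row (1,0,1) gives 1. That row's minterm X·¬Y·Z is h directly.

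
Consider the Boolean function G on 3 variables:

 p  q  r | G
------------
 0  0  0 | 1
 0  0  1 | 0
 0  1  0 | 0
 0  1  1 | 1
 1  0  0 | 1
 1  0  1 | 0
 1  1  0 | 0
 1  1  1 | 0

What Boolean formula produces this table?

G(p, q, r) = (((p' · q') · r') + ((p' · q) · r)) + ((p · q') · r')

G=1 on 3 inputs: (0,0,0), (0,1,1), (1,0,0). Reading each as a conjunction of literals (¬p·¬q·¬r, ¬p·q·r, p·¬q·¬r) and taking the OR gives the canonical DNF.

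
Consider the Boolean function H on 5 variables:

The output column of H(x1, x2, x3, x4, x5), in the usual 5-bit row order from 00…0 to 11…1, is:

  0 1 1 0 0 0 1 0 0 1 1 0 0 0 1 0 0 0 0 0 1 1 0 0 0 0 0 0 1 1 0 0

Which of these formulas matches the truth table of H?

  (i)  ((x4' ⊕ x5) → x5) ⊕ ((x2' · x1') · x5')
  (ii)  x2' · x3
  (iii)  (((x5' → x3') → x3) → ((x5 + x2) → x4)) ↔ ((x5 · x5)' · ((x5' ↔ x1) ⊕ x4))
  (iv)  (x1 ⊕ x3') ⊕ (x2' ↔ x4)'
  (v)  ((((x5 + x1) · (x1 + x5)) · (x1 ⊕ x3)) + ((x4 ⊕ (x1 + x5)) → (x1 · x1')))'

(i): at (0,0,0,0,0) it gives 1, but H = 0 — eliminated.
(ii): at (0,0,0,0,1) it gives 0, but H = 1 — eliminated.
(iii): at (0,0,0,0,1) it gives 0, but H = 1 — eliminated.
(iv): at (0,0,0,0,1) it gives 0, but H = 1 — eliminated.
Only (v) survives; checking it on all 32 rows confirms it matches H.

v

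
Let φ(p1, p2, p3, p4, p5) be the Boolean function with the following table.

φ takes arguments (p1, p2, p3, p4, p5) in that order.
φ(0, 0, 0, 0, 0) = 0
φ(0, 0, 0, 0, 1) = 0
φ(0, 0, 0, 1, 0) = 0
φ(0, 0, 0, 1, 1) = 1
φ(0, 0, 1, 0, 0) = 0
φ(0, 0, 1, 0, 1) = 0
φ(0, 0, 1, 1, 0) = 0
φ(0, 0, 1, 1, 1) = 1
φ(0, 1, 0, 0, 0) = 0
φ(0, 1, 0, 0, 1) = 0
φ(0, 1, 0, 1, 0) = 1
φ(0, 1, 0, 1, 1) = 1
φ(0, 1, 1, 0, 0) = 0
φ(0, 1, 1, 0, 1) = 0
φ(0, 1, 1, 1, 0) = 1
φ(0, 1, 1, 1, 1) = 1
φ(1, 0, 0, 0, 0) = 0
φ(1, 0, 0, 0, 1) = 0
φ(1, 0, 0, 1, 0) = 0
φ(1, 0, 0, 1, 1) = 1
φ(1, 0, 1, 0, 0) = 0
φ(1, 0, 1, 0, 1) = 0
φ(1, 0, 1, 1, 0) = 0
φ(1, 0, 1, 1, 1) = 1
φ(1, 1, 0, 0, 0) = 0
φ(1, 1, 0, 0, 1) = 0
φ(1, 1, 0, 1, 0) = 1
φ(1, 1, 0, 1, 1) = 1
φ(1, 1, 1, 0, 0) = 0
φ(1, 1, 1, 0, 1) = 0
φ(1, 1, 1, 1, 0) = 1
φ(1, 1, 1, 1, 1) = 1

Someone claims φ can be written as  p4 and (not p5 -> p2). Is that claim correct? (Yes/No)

Yes

Evaluate p4 and (not p5 -> p2) on each row and compare to φ:
  p1=0, p2=0, p3=0, p4=0, p5=0: formula gives 0, φ = 0 ✓
  p1=0, p2=0, p3=0, p4=0, p5=1: formula gives 0, φ = 0 ✓
  p1=0, p2=0, p3=0, p4=1, p5=0: formula gives 0, φ = 0 ✓
  p1=0, p2=0, p3=0, p4=1, p5=1: formula gives 1, φ = 1 ✓
  …and likewise for the remaining 28 rows.
All 32 rows match — the expression computes φ exactly.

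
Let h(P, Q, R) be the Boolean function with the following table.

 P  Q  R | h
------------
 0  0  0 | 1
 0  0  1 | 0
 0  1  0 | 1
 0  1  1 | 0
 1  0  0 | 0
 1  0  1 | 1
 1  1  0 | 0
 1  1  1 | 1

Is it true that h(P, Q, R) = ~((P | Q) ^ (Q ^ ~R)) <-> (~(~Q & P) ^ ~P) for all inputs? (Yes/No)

Test each input against both h and the formula:
  P=0, Q=0, R=0: formula gives 1, h = 1 ✓
  P=0, Q=0, R=1: formula gives 0, h = 0 ✓
  P=0, Q=1, R=0: formula gives 1, h = 1 ✓
  P=0, Q=1, R=1: formula gives 0, h = 0 ✓
  P=1, Q=0, R=0: formula gives 0, h = 0 ✓
  … (the remaining 3 rows also agree.)
Every row agrees, so the formula is equivalent.

Yes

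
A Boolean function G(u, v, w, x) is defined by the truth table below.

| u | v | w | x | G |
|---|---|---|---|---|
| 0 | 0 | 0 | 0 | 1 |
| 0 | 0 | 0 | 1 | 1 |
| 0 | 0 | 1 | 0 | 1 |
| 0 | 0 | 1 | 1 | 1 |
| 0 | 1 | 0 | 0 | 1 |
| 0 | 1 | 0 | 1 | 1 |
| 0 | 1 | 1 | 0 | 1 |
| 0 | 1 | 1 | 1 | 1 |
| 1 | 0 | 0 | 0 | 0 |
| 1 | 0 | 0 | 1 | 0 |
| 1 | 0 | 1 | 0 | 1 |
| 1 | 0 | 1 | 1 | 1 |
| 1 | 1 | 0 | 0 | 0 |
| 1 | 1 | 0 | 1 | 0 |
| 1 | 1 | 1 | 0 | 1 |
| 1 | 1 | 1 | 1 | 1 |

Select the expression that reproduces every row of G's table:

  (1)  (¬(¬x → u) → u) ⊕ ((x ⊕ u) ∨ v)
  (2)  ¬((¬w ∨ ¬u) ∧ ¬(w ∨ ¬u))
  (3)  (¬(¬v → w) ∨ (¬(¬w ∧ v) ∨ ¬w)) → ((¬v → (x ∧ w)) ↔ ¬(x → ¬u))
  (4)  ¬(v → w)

2

(1) fails at (0,0,0,0): the formula yields 0, G is 1.
(3) fails at (0,0,1,1): the formula yields 0, G is 1.
(4) fails at (0,0,0,0): the formula yields 0, G is 1.
Only (2) survives; checking it on all 16 rows confirms it matches G.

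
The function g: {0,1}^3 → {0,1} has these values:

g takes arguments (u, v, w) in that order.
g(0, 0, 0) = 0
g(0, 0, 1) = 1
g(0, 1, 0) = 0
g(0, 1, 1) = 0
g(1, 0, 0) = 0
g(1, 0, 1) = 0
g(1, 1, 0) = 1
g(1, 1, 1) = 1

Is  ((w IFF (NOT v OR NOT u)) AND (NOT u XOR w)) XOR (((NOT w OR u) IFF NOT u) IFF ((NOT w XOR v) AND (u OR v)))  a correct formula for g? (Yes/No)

No

Check the formula against g row by row:
  u=0, v=0, w=0: formula gives 0, g = 0 ✓
  u=0, v=0, w=1: formula gives 1, g = 1 ✓
  u=0, v=1, w=0: formula gives 0, g = 0 ✓
  u=0, v=1, w=1: formula gives 0, g = 0 ✓
  u=1, v=0, w=0: formula gives 0, g = 0 ✓
  …
  u=1, v=1, w=1: formula gives 0, but g = 1 ✗
Row (1,1,1) is a counterexample, so the formula is not equivalent to g.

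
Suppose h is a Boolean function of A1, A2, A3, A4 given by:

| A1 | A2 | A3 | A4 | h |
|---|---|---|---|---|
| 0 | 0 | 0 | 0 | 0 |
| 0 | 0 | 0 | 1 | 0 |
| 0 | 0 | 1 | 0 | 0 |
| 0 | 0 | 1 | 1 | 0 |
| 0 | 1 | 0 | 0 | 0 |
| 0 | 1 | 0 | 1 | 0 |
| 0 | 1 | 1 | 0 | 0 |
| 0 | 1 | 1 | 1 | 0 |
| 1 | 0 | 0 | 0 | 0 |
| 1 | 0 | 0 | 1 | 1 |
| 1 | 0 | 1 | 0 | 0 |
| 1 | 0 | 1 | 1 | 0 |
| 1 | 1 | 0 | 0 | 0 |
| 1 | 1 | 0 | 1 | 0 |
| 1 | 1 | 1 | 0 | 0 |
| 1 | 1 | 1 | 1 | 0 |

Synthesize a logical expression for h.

h(A1, A2, A3, A4) = ((A1 & ~A2) & ~A3) & A4

Only row (1,0,0,1) gives 1. That row's minterm A1·¬A2·¬A3·A4 is h directly.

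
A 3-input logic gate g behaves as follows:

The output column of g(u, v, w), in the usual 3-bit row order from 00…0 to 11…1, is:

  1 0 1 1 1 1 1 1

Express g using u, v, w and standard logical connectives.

g(u, v, w) = ¬((¬u ∧ ¬v) ∧ w)

Only row (0,0,1) gives 0. So g is 1 everywhere except there — the complement of the minterm ¬u·¬v·w.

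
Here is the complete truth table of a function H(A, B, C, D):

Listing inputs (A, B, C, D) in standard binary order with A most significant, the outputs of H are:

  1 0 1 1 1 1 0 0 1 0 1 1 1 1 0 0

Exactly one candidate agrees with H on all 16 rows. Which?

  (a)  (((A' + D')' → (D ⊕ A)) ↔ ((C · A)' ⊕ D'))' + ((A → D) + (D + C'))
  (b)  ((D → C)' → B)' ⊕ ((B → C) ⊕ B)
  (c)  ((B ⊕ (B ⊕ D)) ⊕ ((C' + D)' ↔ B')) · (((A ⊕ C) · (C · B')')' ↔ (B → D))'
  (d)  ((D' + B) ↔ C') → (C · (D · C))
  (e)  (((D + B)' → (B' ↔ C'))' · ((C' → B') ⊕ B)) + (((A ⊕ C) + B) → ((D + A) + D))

(a) fails at (0,0,0,1): the formula yields 1, H is 0.
(c) fails at (0,0,0,0): the formula yields 0, H is 1.
(d) fails at (0,0,0,0): the formula yields 0, H is 1.
(e) fails at (0,0,0,1): the formula yields 1, H is 0.
That leaves (b). Evaluating it on every row reproduces the table of H exactly.

b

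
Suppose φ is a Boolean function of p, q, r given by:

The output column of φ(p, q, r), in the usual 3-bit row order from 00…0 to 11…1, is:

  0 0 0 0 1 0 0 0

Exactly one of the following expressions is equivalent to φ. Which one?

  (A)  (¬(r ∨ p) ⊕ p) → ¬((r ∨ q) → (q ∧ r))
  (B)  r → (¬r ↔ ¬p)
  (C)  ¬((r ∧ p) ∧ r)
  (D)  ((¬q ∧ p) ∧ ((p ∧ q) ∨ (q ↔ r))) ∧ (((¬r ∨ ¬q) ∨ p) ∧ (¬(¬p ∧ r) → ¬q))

D

(A) disagrees with φ on (0,0,1) (formula → 1, table → 0); rule it out.
(B) disagrees with φ on (0,0,0) (formula → 1, table → 0); rule it out.
(C) disagrees with φ on (0,0,0) (formula → 1, table → 0); rule it out.
That leaves (D). Evaluating it on every row reproduces the table of φ exactly.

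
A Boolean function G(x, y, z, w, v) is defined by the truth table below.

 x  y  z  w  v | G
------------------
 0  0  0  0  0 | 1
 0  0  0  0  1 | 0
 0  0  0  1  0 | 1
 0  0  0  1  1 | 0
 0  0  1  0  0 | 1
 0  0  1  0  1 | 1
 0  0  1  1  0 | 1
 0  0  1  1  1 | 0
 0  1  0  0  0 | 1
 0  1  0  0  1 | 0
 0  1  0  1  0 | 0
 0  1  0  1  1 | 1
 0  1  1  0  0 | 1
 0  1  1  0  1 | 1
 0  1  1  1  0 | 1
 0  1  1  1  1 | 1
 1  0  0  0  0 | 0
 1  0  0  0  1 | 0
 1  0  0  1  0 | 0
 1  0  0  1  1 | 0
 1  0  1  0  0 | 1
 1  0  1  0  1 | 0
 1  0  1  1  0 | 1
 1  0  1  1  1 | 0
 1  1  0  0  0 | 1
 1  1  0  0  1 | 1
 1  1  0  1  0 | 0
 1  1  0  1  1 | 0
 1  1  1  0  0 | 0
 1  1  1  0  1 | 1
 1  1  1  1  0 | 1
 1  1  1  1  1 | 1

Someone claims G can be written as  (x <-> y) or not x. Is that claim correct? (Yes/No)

No

Test each input against both G and the formula:
  x=0, y=0, z=0, w=0, v=0: formula gives 1, G = 1 ✓
  x=0, y=0, z=0, w=0, v=1: formula gives 1, but G = 0 ✗
Row (0,0,0,0,1) is a counterexample, so the formula is not equivalent to G.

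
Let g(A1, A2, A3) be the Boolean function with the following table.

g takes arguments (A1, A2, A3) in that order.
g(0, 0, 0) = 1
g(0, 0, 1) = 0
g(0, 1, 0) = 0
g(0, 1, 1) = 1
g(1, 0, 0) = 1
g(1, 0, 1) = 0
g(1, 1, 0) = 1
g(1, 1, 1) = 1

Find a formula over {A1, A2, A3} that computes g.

g(A1, A2, A3) = ¬((((¬A1 ∧ ¬A2) ∧ A3) ∨ ((¬A1 ∧ A2) ∧ ¬A3)) ∨ ((A1 ∧ ¬A2) ∧ A3))

There are just 3 zero rows: (0,0,1), (0,1,0), (1,0,1). Their minterms are ¬A1·¬A2·A3, ¬A1·A2·¬A3, A1·¬A2·A3; the OR of those covers precisely the 0-outputs, and negating it yields g.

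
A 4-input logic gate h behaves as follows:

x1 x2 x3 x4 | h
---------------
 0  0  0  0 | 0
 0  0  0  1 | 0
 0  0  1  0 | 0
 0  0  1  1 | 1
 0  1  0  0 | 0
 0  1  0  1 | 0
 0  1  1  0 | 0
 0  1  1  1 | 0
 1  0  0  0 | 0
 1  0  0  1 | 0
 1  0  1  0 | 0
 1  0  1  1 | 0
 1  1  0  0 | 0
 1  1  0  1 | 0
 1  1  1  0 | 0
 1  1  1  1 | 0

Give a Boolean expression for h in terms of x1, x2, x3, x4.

h(x1, x2, x3, x4) = ((~x1 & ~x2) & x3) & x4

Only row (0,0,1,1) gives 1. That row's minterm ¬x1·¬x2·x3·x4 is h directly.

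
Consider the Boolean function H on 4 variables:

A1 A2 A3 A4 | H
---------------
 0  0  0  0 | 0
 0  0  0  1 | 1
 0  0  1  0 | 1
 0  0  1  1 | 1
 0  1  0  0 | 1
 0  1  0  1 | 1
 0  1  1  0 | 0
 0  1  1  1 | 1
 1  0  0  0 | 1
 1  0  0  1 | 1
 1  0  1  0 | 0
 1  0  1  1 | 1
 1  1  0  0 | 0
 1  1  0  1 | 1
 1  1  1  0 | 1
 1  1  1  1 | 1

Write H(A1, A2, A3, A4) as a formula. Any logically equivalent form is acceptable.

There are just 4 zero rows: (0,0,0,0), (0,1,1,0), (1,0,1,0), (1,1,0,0). Their minterms are ¬A1·¬A2·¬A3·¬A4, ¬A1·A2·A3·¬A4, A1·¬A2·A3·¬A4, A1·A2·¬A3·¬A4; the OR of those covers precisely the 0-outputs, and negating it yields H.

H(A1, A2, A3, A4) = not ((((((not A1 and not A2) and not A3) and not A4) or (((not A1 and A2) and A3) and not A4)) or (((A1 and not A2) and A3) and not A4)) or (((A1 and A2) and not A3) and not A4))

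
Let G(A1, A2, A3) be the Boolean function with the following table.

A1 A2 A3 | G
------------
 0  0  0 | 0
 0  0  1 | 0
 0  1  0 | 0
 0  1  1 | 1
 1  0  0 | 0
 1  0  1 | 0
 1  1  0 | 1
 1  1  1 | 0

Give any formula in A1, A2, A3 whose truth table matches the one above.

G(A1, A2, A3) = ((not A1 and A2) and A3) or ((A1 and A2) and not A3)

Collect the rows where G=1 — (0,1,1), (1,1,0) — and write one minterm per row: ¬A1·A2·A3, A1·A2·¬A3. Their union (logical OR) reproduces the table exactly.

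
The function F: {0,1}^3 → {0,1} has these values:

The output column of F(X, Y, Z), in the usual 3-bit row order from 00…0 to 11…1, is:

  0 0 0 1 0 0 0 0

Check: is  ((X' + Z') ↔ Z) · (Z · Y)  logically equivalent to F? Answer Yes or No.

Check the formula against F row by row:
  X=0, Y=0, Z=0: formula gives 0, F = 0 ✓
  X=0, Y=0, Z=1: formula gives 0, F = 0 ✓
  X=0, Y=1, Z=0: formula gives 0, F = 0 ✓
  X=0, Y=1, Z=1: formula gives 1, F = 1 ✓
  X=1, Y=0, Z=0: formula gives 0, F = 0 ✓
  …and likewise for the remaining 3 rows.
No disagreement on any input; they are logically equivalent.

Yes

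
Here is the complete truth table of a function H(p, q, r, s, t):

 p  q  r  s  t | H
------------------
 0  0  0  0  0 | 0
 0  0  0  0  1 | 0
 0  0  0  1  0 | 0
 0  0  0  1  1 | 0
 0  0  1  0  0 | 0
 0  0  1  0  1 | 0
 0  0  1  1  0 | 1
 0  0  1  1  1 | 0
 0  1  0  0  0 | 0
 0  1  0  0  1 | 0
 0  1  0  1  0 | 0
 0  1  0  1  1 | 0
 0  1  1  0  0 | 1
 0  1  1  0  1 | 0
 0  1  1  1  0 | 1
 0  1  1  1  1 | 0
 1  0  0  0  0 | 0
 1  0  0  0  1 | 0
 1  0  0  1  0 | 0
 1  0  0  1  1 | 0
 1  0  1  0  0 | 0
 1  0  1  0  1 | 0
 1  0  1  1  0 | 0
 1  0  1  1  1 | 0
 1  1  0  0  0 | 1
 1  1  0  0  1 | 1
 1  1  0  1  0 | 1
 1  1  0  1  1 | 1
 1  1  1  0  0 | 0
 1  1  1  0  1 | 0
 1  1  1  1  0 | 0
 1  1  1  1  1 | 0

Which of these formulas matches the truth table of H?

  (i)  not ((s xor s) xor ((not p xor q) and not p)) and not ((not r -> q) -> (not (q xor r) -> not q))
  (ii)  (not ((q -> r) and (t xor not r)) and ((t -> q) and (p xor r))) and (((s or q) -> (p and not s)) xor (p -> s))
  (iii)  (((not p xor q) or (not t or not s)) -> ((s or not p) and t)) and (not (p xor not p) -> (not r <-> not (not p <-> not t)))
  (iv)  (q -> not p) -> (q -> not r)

ii

(i): at (0,0,1,1,0) it gives 0, but H = 1 — eliminated.
(iii): at (0,0,0,0,1) it gives 1, but H = 0 — eliminated.
(iv): at (0,0,0,0,0) it gives 1, but H = 0 — eliminated.
(ii) is the remaining candidate, and it agrees with H on all 32 inputs.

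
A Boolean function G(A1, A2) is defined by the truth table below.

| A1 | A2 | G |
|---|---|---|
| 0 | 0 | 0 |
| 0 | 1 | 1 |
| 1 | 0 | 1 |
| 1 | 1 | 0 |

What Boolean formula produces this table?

The output is 1 exactly when an odd number of inputs are 1 — the 2-way XOR (parity).

G(A1, A2) = A1 XOR A2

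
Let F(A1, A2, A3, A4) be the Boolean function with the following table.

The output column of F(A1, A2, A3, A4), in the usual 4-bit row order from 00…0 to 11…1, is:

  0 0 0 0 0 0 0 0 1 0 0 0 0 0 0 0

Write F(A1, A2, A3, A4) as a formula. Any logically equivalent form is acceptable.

F(A1, A2, A3, A4) = ((A1 AND NOT A2) AND NOT A3) AND NOT A4

Only row (1,0,0,0) gives 1. That row's minterm A1·¬A2·¬A3·¬A4 is F directly.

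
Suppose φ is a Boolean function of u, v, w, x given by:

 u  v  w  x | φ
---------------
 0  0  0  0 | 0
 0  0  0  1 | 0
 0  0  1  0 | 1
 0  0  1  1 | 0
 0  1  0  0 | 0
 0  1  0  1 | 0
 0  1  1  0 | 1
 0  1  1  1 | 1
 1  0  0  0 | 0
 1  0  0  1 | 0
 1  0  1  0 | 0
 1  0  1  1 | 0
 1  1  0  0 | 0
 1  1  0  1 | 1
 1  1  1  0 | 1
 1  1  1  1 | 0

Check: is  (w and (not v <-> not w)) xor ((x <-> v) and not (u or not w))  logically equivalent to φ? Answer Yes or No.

Test each input against both φ and the formula:
  u=0, v=0, w=0, x=0: formula gives 0, φ = 0 ✓
  u=0, v=0, w=0, x=1: formula gives 0, φ = 0 ✓
  u=0, v=0, w=1, x=0: formula gives 1, φ = 1 ✓
  u=0, v=0, w=1, x=1: formula gives 0, φ = 0 ✓
  …
  u=0, v=1, w=1, x=1: formula gives 0, but φ = 1 ✗
Row (0,1,1,1) is a counterexample, so the formula is not equivalent to φ.

No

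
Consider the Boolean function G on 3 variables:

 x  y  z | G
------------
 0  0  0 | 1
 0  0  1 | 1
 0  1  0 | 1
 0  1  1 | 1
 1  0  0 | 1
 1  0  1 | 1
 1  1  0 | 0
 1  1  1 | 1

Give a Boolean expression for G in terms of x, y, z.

G(x, y, z) = ((x · y) · z')'

Only row (1,1,0) gives 0. So G is 1 everywhere except there — the complement of the minterm x·y·¬z.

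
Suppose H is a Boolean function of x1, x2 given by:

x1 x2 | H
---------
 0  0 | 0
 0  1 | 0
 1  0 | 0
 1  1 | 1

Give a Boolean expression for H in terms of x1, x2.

The output is 1 only when every input is 1 — the AND of all inputs.

H(x1, x2) = x1 AND x2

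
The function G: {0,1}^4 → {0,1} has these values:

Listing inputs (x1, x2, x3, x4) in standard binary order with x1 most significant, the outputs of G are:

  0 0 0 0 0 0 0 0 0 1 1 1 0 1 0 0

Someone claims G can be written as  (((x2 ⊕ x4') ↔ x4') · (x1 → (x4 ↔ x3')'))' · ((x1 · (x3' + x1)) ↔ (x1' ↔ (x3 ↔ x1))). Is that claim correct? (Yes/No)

No

Check the formula against G row by row:
  x1=0, x2=0, x3=0, x4=0: formula gives 0, G = 0 ✓
  x1=0, x2=0, x3=0, x4=1: formula gives 0, G = 0 ✓
  x1=0, x2=0, x3=1, x4=0: formula gives 0, G = 0 ✓
  x1=0, x2=0, x3=1, x4=1: formula gives 0, G = 0 ✓
  …
  x1=0, x2=1, x3=1, x4=0: formula gives 1, but G = 0 ✗
A single disagreement suffices: at (0,1,1,0) they differ, so the formula does not compute G.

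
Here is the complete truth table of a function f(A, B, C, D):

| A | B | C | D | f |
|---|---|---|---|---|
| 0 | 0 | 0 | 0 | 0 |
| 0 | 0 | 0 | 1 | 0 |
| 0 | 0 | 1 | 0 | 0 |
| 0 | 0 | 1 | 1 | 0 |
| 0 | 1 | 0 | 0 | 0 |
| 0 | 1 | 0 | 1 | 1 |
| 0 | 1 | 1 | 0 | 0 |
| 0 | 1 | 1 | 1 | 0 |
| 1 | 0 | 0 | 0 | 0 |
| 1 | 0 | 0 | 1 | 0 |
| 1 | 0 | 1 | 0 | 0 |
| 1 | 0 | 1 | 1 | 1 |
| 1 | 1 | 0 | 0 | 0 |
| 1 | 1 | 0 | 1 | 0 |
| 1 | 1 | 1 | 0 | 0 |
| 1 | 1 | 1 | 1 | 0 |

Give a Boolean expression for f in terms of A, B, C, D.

f(A, B, C, D) = (((A' · B) · C') · D) + (((A · B') · C) · D)

f=1 on 2 inputs: (0,1,0,1), (1,0,1,1). Reading each as a conjunction of literals (¬A·B·¬C·D, A·¬B·C·D) and taking the OR gives the canonical DNF.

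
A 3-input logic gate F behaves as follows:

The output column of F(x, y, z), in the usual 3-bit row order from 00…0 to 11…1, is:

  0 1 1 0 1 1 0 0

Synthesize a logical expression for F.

F(x, y, z) = ((((x' · y') · z) + ((x' · y) · z')) + ((x · y') · z')) + ((x · y') · z)

The 1-rows are (0,0,1), (0,1,0), (1,0,0), (1,0,1). Each contributes one minterm — ¬x·¬y·z; ¬x·y·¬z; x·¬y·¬z; x·¬y·z — and their disjunction is a sum-of-products form of F.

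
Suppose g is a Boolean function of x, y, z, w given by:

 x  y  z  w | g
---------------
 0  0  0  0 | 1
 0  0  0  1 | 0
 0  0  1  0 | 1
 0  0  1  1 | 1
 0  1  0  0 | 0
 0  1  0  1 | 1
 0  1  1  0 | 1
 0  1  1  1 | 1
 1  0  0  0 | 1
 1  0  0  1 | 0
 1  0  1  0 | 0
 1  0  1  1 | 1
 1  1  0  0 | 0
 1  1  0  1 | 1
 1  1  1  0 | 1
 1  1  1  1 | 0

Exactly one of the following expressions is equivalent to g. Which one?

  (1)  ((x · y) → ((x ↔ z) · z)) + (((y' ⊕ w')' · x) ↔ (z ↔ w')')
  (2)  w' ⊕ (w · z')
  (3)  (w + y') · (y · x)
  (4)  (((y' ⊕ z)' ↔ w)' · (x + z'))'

(1) disagrees with g on (0,0,0,1) (formula → 1, table → 0); rule it out.
(2) disagrees with g on (0,0,0,1) (formula → 1, table → 0); rule it out.
(3) disagrees with g on (0,0,0,0) (formula → 0, table → 1); rule it out.
Only (4) survives; checking it on all 16 rows confirms it matches g.

4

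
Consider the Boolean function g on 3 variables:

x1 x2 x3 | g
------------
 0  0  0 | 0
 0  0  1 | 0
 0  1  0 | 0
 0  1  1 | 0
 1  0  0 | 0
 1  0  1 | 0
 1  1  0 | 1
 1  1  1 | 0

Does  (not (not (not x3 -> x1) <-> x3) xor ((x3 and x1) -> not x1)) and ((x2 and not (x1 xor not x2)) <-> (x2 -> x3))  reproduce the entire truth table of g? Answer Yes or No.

Yes

Evaluate (not (not (not x3 -> x1) <-> x3) xor ((x3 and x1) -> not x1)) and ((x2 and not (x1 xor not x2)) <-> (x2 -> x3)) on each row and compare to g:
  x1=0, x2=0, x3=0: formula gives 0, g = 0 ✓
  x1=0, x2=0, x3=1: formula gives 0, g = 0 ✓
  x1=0, x2=1, x3=0: formula gives 0, g = 0 ✓
  x1=0, x2=1, x3=1: formula gives 0, g = 0 ✓
  x1=1, x2=0, x3=0: formula gives 0, g = 0 ✓
  …and likewise for the remaining 3 rows.
Every row agrees, so the formula is equivalent.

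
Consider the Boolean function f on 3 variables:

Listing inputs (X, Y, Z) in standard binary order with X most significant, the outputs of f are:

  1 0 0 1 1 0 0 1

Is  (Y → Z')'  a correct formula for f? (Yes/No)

No

Check the formula against f row by row:
  X=0, Y=0, Z=0: formula gives 0, but f = 1 ✗
Since they disagree at (0,0,0), the expression is not a correct formula for f.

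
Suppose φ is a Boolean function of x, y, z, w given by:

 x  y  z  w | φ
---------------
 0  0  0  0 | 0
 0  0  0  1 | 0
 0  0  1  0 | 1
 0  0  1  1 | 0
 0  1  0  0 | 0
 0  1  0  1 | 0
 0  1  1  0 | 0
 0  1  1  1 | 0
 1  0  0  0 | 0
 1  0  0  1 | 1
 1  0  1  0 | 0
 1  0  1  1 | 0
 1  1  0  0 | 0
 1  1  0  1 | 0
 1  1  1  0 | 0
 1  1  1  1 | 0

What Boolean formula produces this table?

φ(x, y, z, w) = (((~x & ~y) & z) & ~w) | (((x & ~y) & ~z) & w)

Collect the rows where φ=1 — (0,0,1,0), (1,0,0,1) — and write one minterm per row: ¬x·¬y·z·¬w, x·¬y·¬z·w. Their union (logical OR) reproduces the table exactly.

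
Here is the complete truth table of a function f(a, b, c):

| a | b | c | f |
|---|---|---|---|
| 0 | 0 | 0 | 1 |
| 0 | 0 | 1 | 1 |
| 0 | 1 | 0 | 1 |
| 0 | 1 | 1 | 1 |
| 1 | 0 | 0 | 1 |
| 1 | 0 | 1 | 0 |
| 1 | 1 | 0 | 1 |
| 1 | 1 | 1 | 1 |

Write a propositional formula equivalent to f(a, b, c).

f(a, b, c) = NOT ((a AND NOT b) AND c)

f is 0 on exactly one input, (1,0,1), whose minterm is a·¬b·c. So f is the negation of that single conjunction.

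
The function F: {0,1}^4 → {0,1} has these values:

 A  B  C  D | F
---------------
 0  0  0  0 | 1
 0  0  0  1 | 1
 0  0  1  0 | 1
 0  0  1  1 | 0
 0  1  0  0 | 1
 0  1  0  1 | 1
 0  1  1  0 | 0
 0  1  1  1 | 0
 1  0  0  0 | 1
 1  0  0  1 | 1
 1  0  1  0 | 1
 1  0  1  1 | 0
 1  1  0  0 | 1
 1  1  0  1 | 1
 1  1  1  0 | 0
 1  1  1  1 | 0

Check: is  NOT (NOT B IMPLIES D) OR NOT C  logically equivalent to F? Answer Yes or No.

Check the formula against F row by row:
  A=0, B=0, C=0, D=0: formula gives 1, F = 1 ✓
  A=0, B=0, C=0, D=1: formula gives 1, F = 1 ✓
  A=0, B=0, C=1, D=0: formula gives 1, F = 1 ✓
  A=0, B=0, C=1, D=1: formula gives 0, F = 0 ✓
  … (the remaining 12 rows also agree.)
Every row agrees, so the formula is equivalent.

Yes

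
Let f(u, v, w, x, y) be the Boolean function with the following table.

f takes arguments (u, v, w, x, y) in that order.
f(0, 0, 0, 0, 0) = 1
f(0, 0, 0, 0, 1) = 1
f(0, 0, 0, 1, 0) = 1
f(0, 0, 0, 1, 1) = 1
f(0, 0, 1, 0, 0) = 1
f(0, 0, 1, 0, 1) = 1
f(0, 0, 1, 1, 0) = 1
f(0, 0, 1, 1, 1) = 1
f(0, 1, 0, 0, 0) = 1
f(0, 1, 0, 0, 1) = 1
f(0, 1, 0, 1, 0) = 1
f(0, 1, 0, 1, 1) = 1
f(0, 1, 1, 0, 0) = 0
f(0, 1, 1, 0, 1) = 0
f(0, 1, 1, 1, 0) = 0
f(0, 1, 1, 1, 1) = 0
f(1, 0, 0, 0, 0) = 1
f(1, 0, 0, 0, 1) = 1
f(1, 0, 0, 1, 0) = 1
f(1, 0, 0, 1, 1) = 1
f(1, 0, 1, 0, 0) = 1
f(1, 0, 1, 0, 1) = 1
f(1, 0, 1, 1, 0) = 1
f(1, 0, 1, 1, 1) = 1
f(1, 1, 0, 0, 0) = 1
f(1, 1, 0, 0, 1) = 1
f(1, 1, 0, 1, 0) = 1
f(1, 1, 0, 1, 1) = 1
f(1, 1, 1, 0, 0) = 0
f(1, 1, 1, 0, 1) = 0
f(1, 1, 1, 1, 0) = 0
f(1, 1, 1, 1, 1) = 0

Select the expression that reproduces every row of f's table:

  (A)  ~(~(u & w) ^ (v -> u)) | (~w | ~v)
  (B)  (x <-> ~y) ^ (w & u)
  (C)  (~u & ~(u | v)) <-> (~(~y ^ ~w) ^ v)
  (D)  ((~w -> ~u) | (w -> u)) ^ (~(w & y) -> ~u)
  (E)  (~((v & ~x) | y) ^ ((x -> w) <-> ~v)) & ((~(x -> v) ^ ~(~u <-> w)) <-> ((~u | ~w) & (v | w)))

A

(B): at (0,0,0,0,0) it gives 0, but f = 1 — eliminated.
(C): at (0,0,0,0,1) it gives 0, but f = 1 — eliminated.
(D): at (0,0,0,0,0) it gives 0, but f = 1 — eliminated.
(E): at (0,0,0,0,0) it gives 0, but f = 1 — eliminated.
(A) is the remaining candidate, and it agrees with f on all 32 inputs.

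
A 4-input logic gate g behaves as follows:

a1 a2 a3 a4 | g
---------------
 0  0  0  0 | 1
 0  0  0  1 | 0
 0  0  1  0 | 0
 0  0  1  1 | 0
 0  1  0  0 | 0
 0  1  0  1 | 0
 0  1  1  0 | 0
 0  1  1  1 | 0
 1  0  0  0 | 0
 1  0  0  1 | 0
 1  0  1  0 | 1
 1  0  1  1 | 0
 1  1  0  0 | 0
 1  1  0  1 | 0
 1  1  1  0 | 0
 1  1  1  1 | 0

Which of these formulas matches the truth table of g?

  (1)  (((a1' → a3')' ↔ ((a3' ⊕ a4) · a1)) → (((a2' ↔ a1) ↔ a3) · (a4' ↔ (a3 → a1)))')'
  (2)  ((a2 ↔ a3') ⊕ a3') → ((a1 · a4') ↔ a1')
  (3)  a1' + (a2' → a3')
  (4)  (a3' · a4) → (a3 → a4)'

(2) fails at (0,0,0,0): the formula yields 0, g is 1.
(3) fails at (0,0,0,1): the formula yields 1, g is 0.
(4) fails at (0,0,1,0): the formula yields 1, g is 0.
Only (1) survives; checking it on all 16 rows confirms it matches g.

1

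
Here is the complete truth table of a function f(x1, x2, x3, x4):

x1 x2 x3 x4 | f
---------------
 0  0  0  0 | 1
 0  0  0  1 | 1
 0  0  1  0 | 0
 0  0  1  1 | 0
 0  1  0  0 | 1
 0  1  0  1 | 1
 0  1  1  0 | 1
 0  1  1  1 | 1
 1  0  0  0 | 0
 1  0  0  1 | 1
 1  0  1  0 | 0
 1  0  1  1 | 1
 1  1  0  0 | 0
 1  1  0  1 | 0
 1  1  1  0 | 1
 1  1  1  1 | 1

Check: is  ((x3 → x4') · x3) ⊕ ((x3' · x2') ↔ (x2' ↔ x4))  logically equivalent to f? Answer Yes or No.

Evaluate ((x3 → x4') · x3) ⊕ ((x3' · x2') ↔ (x2' ↔ x4)) on each row and compare to f:
  x1=0, x2=0, x3=0, x4=0: formula gives 0, but f = 1 ✗
Row (0,0,0,0) is a counterexample, so the formula is not equivalent to f.

No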